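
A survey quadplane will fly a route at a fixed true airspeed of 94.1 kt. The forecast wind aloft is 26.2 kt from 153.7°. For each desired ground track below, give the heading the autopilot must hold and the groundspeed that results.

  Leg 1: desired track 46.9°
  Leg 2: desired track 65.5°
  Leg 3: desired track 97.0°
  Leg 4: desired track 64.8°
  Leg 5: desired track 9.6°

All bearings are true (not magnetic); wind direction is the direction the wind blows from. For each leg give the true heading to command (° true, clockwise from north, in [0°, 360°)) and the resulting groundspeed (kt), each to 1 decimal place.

Leg 1: heading=62.4°, groundspeed=98.3 kt
Leg 2: heading=81.7°, groundspeed=89.6 kt
Leg 3: heading=110.5°, groundspeed=77.1 kt
Leg 4: heading=81.0°, groundspeed=89.9 kt
Leg 5: heading=19.0°, groundspeed=114.1 kt

Leg 1: desired track 46.9°; wind correction +15.5° → command heading 62.4°, groundspeed 98.3 kt
Leg 2: desired track 65.5°; wind correction +16.2° → command heading 81.7°, groundspeed 89.6 kt
Leg 3: desired track 97.0°; wind correction +13.5° → command heading 110.5°, groundspeed 77.1 kt
Leg 4: desired track 64.8°; wind correction +16.2° → command heading 81.0°, groundspeed 89.9 kt
Leg 5: desired track 9.6°; wind correction +9.4° → command heading 19.0°, groundspeed 114.1 kt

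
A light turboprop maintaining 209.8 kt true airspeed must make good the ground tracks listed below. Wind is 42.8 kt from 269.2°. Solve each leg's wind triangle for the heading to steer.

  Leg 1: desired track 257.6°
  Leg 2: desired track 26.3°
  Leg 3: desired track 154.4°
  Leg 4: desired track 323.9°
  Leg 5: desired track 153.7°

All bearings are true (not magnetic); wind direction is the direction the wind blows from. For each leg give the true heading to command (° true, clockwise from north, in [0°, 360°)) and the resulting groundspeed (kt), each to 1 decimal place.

Leg 1: heading=260.0°, groundspeed=167.7 kt
Leg 2: heading=15.8°, groundspeed=225.8 kt
Leg 3: heading=165.1°, groundspeed=224.1 kt
Leg 4: heading=314.3°, groundspeed=182.1 kt
Leg 5: heading=164.3°, groundspeed=224.6 kt

Leg 1: desired track 257.6°; wind correction +2.4° → command heading 260.0°, groundspeed 167.7 kt
Leg 2: desired track 26.3°; wind correction -10.5° → command heading 15.8°, groundspeed 225.8 kt
Leg 3: desired track 154.4°; wind correction +10.7° → command heading 165.1°, groundspeed 224.1 kt
Leg 4: desired track 323.9°; wind correction -9.6° → command heading 314.3°, groundspeed 182.1 kt
Leg 5: desired track 153.7°; wind correction +10.6° → command heading 164.3°, groundspeed 224.6 kt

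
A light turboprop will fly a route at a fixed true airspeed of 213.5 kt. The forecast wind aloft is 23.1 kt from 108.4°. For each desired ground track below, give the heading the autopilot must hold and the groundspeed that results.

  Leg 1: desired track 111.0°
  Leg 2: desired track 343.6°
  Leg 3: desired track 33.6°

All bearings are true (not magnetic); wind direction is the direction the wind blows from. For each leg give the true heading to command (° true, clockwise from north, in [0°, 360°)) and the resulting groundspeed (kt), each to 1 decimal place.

Leg 1: heading=110.7°, groundspeed=190.4 kt
Leg 2: heading=348.7°, groundspeed=225.8 kt
Leg 3: heading=39.6°, groundspeed=206.3 kt

Leg 1: desired track 111.0°; wind correction -0.3° → command heading 110.7°, groundspeed 190.4 kt
Leg 2: desired track 343.6°; wind correction +5.1° → command heading 348.7°, groundspeed 225.8 kt
Leg 3: desired track 33.6°; wind correction +6.0° → command heading 39.6°, groundspeed 206.3 kt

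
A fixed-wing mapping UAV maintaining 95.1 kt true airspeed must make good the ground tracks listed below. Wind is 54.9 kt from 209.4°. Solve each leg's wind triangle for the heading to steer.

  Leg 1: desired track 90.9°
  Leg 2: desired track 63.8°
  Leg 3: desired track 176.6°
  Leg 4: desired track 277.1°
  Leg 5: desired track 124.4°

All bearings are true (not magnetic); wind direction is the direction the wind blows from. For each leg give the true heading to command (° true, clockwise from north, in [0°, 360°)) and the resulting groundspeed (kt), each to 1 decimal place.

Leg 1: desired track 90.9°; wind correction +30.5° → command heading 121.4°, groundspeed 108.1 kt
Leg 2: desired track 63.8°; wind correction +19.0° → command heading 82.8°, groundspeed 135.2 kt
Leg 3: desired track 176.6°; wind correction +18.2° → command heading 194.8°, groundspeed 44.2 kt
Leg 4: desired track 277.1°; wind correction -32.3° → command heading 244.8°, groundspeed 59.6 kt
Leg 5: desired track 124.4°; wind correction +35.1° → command heading 159.5°, groundspeed 73.0 kt

Leg 1: heading=121.4°, groundspeed=108.1 kt
Leg 2: heading=82.8°, groundspeed=135.2 kt
Leg 3: heading=194.8°, groundspeed=44.2 kt
Leg 4: heading=244.8°, groundspeed=59.6 kt
Leg 5: heading=159.5°, groundspeed=73.0 kt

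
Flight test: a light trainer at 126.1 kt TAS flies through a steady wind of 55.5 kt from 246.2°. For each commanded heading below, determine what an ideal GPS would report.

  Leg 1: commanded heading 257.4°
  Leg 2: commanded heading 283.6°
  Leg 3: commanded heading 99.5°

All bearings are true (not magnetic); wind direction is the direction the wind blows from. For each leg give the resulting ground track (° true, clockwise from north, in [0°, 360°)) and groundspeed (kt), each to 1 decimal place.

Leg 1: heading 257.4°; drift +8.6° → track 266.0°, groundspeed 72.5 kt
Leg 2: heading 283.6°; drift +22.3° → track 305.9°, groundspeed 88.7 kt
Leg 3: heading 99.5°; drift -10.0° → track 89.5°, groundspeed 175.2 kt

Leg 1: track=266.0°, groundspeed=72.5 kt
Leg 2: track=305.9°, groundspeed=88.7 kt
Leg 3: track=89.5°, groundspeed=175.2 kt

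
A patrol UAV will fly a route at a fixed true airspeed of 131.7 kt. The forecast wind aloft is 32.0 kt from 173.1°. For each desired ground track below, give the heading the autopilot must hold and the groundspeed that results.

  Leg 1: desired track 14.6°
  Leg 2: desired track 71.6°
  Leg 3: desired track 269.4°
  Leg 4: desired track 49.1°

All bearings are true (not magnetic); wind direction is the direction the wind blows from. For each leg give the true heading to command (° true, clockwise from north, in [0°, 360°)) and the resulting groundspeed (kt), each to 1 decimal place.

Leg 1: heading=19.7°, groundspeed=161.0 kt
Leg 2: heading=85.4°, groundspeed=134.3 kt
Leg 3: heading=255.4°, groundspeed=131.3 kt
Leg 4: heading=60.7°, groundspeed=146.9 kt

Leg 1: desired track 14.6°; wind correction +5.1° → command heading 19.7°, groundspeed 161.0 kt
Leg 2: desired track 71.6°; wind correction +13.8° → command heading 85.4°, groundspeed 134.3 kt
Leg 3: desired track 269.4°; wind correction -14.0° → command heading 255.4°, groundspeed 131.3 kt
Leg 4: desired track 49.1°; wind correction +11.6° → command heading 60.7°, groundspeed 146.9 kt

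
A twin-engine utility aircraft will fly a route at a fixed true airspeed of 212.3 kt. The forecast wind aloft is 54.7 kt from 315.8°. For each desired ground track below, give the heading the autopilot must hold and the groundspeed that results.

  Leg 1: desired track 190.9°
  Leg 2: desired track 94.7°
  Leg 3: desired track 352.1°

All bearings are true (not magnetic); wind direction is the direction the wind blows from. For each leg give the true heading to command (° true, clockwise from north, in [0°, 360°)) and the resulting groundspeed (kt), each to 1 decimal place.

Leg 1: heading=203.1°, groundspeed=238.8 kt
Leg 2: heading=84.9°, groundspeed=250.5 kt
Leg 3: heading=343.3°, groundspeed=165.7 kt

Leg 1: desired track 190.9°; wind correction +12.2° → command heading 203.1°, groundspeed 238.8 kt
Leg 2: desired track 94.7°; wind correction -9.8° → command heading 84.9°, groundspeed 250.5 kt
Leg 3: desired track 352.1°; wind correction -8.8° → command heading 343.3°, groundspeed 165.7 kt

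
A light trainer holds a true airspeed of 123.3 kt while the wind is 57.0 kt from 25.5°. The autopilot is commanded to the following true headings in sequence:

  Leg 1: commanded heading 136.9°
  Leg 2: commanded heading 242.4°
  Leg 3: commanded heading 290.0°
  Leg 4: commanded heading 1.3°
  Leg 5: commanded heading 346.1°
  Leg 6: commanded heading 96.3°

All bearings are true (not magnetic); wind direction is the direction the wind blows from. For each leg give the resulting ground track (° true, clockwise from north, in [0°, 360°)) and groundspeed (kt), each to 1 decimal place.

Leg 1: track=157.1°, groundspeed=153.6 kt
Leg 2: track=230.9°, groundspeed=172.3 kt
Leg 3: track=266.2°, groundspeed=140.7 kt
Leg 4: track=343.2°, groundspeed=75.0 kt
Leg 5: track=321.6°, groundspeed=87.1 kt
Leg 6: track=123.5°, groundspeed=117.6 kt

Leg 1: heading 136.9°; drift +20.2° → track 157.1°, groundspeed 153.6 kt
Leg 2: heading 242.4°; drift -11.5° → track 230.9°, groundspeed 172.3 kt
Leg 3: heading 290.0°; drift -23.8° → track 266.2°, groundspeed 140.7 kt
Leg 4: heading 1.3°; drift -18.1° → track 343.2°, groundspeed 75.0 kt
Leg 5: heading 346.1°; drift -24.5° → track 321.6°, groundspeed 87.1 kt
Leg 6: heading 96.3°; drift +27.2° → track 123.5°, groundspeed 117.6 kt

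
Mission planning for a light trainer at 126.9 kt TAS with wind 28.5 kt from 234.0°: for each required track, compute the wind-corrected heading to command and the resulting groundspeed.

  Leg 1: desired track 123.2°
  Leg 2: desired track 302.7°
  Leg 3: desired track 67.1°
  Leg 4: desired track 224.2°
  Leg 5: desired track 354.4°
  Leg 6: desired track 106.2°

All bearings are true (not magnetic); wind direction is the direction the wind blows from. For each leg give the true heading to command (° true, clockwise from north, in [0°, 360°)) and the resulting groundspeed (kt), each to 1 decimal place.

Leg 1: desired track 123.2°; wind correction +12.1° → command heading 135.3°, groundspeed 134.2 kt
Leg 2: desired track 302.7°; wind correction -12.1° → command heading 290.6°, groundspeed 113.7 kt
Leg 3: desired track 67.1°; wind correction +2.9° → command heading 70.0°, groundspeed 154.5 kt
Leg 4: desired track 224.2°; wind correction +2.2° → command heading 226.4°, groundspeed 98.7 kt
Leg 5: desired track 354.4°; wind correction -11.2° → command heading 343.2°, groundspeed 138.9 kt
Leg 6: desired track 106.2°; wind correction +10.2° → command heading 116.4°, groundspeed 142.4 kt

Leg 1: heading=135.3°, groundspeed=134.2 kt
Leg 2: heading=290.6°, groundspeed=113.7 kt
Leg 3: heading=70.0°, groundspeed=154.5 kt
Leg 4: heading=226.4°, groundspeed=98.7 kt
Leg 5: heading=343.2°, groundspeed=138.9 kt
Leg 6: heading=116.4°, groundspeed=142.4 kt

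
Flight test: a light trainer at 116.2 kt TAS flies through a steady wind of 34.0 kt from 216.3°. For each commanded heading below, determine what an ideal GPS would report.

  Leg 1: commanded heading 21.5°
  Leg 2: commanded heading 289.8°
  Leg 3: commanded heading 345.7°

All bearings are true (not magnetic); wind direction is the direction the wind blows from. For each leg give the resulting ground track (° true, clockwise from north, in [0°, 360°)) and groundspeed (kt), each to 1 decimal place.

Leg 1: heading 21.5°; drift +3.3° → track 24.8°, groundspeed 149.3 kt
Leg 2: heading 289.8°; drift +17.0° → track 306.8°, groundspeed 111.4 kt
Leg 3: heading 345.7°; drift +10.8° → track 356.5°, groundspeed 140.3 kt

Leg 1: track=24.8°, groundspeed=149.3 kt
Leg 2: track=306.8°, groundspeed=111.4 kt
Leg 3: track=356.5°, groundspeed=140.3 kt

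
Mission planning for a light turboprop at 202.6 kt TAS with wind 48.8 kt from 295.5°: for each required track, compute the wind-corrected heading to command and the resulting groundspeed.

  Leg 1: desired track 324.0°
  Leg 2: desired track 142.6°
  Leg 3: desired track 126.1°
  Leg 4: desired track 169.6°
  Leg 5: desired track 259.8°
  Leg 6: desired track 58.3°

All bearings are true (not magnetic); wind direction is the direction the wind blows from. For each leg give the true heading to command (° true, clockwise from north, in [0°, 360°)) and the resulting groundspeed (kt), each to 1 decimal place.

Leg 1: heading=317.4°, groundspeed=158.4 kt
Leg 2: heading=148.9°, groundspeed=244.8 kt
Leg 3: heading=128.6°, groundspeed=250.4 kt
Leg 4: heading=180.9°, groundspeed=227.3 kt
Leg 5: heading=267.9°, groundspeed=161.0 kt
Leg 6: heading=46.6°, groundspeed=224.8 kt

Leg 1: desired track 324.0°; wind correction -6.6° → command heading 317.4°, groundspeed 158.4 kt
Leg 2: desired track 142.6°; wind correction +6.3° → command heading 148.9°, groundspeed 244.8 kt
Leg 3: desired track 126.1°; wind correction +2.5° → command heading 128.6°, groundspeed 250.4 kt
Leg 4: desired track 169.6°; wind correction +11.3° → command heading 180.9°, groundspeed 227.3 kt
Leg 5: desired track 259.8°; wind correction +8.1° → command heading 267.9°, groundspeed 161.0 kt
Leg 6: desired track 58.3°; wind correction -11.7° → command heading 46.6°, groundspeed 224.8 kt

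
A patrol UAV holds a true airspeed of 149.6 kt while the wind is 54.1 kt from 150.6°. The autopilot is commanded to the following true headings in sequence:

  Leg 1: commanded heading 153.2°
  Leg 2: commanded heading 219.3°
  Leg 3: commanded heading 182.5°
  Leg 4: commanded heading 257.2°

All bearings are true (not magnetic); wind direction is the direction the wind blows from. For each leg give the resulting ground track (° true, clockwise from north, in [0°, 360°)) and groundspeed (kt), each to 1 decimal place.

Leg 1: track=154.7°, groundspeed=95.6 kt
Leg 2: track=240.5°, groundspeed=139.4 kt
Leg 3: track=197.9°, groundspeed=107.5 kt
Leg 4: track=274.6°, groundspeed=173.0 kt

Leg 1: heading 153.2°; drift +1.5° → track 154.7°, groundspeed 95.6 kt
Leg 2: heading 219.3°; drift +21.2° → track 240.5°, groundspeed 139.4 kt
Leg 3: heading 182.5°; drift +15.4° → track 197.9°, groundspeed 107.5 kt
Leg 4: heading 257.2°; drift +17.4° → track 274.6°, groundspeed 173.0 kt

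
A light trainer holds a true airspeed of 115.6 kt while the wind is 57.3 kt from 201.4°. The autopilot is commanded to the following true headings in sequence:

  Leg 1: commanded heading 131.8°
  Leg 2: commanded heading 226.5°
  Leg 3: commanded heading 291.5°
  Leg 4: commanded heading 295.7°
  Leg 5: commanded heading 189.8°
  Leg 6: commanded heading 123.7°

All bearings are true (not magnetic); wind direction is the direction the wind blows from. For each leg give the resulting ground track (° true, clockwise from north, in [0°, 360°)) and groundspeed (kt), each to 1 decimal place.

Leg 1: track=102.5°, groundspeed=109.7 kt
Leg 2: track=247.4°, groundspeed=68.2 kt
Leg 3: track=317.8°, groundspeed=129.1 kt
Leg 4: track=321.2°, groundspeed=132.8 kt
Leg 5: track=178.8°, groundspeed=60.6 kt
Leg 6: track=95.3°, groundspeed=117.6 kt

Leg 1: heading 131.8°; drift -29.3° → track 102.5°, groundspeed 109.7 kt
Leg 2: heading 226.5°; drift +20.9° → track 247.4°, groundspeed 68.2 kt
Leg 3: heading 291.5°; drift +26.3° → track 317.8°, groundspeed 129.1 kt
Leg 4: heading 295.7°; drift +25.5° → track 321.2°, groundspeed 132.8 kt
Leg 5: heading 189.8°; drift -11.0° → track 178.8°, groundspeed 60.6 kt
Leg 6: heading 123.7°; drift -28.4° → track 95.3°, groundspeed 117.6 kt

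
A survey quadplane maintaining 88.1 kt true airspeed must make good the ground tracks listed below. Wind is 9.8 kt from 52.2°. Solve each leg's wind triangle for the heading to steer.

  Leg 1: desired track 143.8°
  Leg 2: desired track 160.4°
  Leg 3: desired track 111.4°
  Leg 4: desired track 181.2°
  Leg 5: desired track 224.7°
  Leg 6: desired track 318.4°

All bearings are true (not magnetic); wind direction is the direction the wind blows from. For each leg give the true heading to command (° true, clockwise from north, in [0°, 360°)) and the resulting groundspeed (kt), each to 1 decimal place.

Leg 1: heading=137.4°, groundspeed=87.8 kt
Leg 2: heading=154.3°, groundspeed=90.7 kt
Leg 3: heading=105.9°, groundspeed=82.7 kt
Leg 4: heading=176.2°, groundspeed=93.9 kt
Leg 5: heading=223.9°, groundspeed=97.8 kt
Leg 6: heading=324.8°, groundspeed=88.2 kt

Leg 1: desired track 143.8°; wind correction -6.4° → command heading 137.4°, groundspeed 87.8 kt
Leg 2: desired track 160.4°; wind correction -6.1° → command heading 154.3°, groundspeed 90.7 kt
Leg 3: desired track 111.4°; wind correction -5.5° → command heading 105.9°, groundspeed 82.7 kt
Leg 4: desired track 181.2°; wind correction -5.0° → command heading 176.2°, groundspeed 93.9 kt
Leg 5: desired track 224.7°; wind correction -0.8° → command heading 223.9°, groundspeed 97.8 kt
Leg 6: desired track 318.4°; wind correction +6.4° → command heading 324.8°, groundspeed 88.2 kt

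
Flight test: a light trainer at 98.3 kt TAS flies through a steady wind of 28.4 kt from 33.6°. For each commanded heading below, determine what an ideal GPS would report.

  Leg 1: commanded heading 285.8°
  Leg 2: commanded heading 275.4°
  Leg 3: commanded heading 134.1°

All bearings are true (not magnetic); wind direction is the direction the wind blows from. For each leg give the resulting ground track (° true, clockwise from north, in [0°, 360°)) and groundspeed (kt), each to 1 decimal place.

Leg 1: track=271.6°, groundspeed=110.3 kt
Leg 2: track=262.8°, groundspeed=114.5 kt
Leg 3: track=149.2°, groundspeed=107.2 kt

Leg 1: heading 285.8°; drift -14.2° → track 271.6°, groundspeed 110.3 kt
Leg 2: heading 275.4°; drift -12.6° → track 262.8°, groundspeed 114.5 kt
Leg 3: heading 134.1°; drift +15.1° → track 149.2°, groundspeed 107.2 kt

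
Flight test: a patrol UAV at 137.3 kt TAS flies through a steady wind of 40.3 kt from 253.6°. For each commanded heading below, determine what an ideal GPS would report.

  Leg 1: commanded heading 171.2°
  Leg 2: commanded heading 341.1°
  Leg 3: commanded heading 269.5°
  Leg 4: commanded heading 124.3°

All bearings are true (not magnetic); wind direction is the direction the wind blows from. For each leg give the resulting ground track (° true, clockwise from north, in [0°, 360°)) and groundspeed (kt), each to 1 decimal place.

Leg 1: track=154.4°, groundspeed=137.9 kt
Leg 2: track=357.6°, groundspeed=141.4 kt
Leg 3: track=275.9°, groundspeed=99.2 kt
Leg 4: track=113.5°, groundspeed=165.8 kt

Leg 1: heading 171.2°; drift -16.8° → track 154.4°, groundspeed 137.9 kt
Leg 2: heading 341.1°; drift +16.5° → track 357.6°, groundspeed 141.4 kt
Leg 3: heading 269.5°; drift +6.4° → track 275.9°, groundspeed 99.2 kt
Leg 4: heading 124.3°; drift -10.8° → track 113.5°, groundspeed 165.8 kt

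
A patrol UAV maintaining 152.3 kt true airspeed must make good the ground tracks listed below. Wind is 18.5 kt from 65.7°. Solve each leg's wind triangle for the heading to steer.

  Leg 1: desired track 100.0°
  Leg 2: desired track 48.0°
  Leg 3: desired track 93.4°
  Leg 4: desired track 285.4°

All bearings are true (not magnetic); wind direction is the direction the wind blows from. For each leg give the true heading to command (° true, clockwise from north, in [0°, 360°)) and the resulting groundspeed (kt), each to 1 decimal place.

Leg 1: desired track 100.0°; wind correction -3.9° → command heading 96.1°, groundspeed 136.7 kt
Leg 2: desired track 48.0°; wind correction +2.1° → command heading 50.1°, groundspeed 134.6 kt
Leg 3: desired track 93.4°; wind correction -3.2° → command heading 90.2°, groundspeed 135.7 kt
Leg 4: desired track 285.4°; wind correction +4.5° → command heading 289.9°, groundspeed 166.1 kt

Leg 1: heading=96.1°, groundspeed=136.7 kt
Leg 2: heading=50.1°, groundspeed=134.6 kt
Leg 3: heading=90.2°, groundspeed=135.7 kt
Leg 4: heading=289.9°, groundspeed=166.1 kt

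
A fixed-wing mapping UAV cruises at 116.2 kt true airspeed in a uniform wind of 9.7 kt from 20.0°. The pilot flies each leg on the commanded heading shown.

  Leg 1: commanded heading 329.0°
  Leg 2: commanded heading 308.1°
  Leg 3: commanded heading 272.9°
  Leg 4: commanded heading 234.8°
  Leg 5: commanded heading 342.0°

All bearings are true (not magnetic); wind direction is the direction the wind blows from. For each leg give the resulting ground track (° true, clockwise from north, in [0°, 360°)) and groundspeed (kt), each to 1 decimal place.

Leg 1: heading 329.0°; drift -3.9° → track 325.1°, groundspeed 110.4 kt
Leg 2: heading 308.1°; drift -4.7° → track 303.4°, groundspeed 113.6 kt
Leg 3: heading 272.9°; drift -4.5° → track 268.4°, groundspeed 119.4 kt
Leg 4: heading 234.8°; drift -2.6° → track 232.2°, groundspeed 124.3 kt
Leg 5: heading 342.0°; drift -3.1° → track 338.9°, groundspeed 108.7 kt

Leg 1: track=325.1°, groundspeed=110.4 kt
Leg 2: track=303.4°, groundspeed=113.6 kt
Leg 3: track=268.4°, groundspeed=119.4 kt
Leg 4: track=232.2°, groundspeed=124.3 kt
Leg 5: track=338.9°, groundspeed=108.7 kt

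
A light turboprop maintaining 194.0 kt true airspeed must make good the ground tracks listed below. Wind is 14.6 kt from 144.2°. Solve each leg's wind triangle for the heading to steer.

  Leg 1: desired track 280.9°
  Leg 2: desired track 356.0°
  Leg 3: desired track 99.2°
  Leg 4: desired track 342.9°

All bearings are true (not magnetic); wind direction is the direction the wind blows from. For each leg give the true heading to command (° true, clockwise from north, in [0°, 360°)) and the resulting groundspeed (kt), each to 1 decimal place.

Leg 1: desired track 280.9°; wind correction -3.0° → command heading 277.9°, groundspeed 204.4 kt
Leg 2: desired track 356.0°; wind correction +2.3° → command heading 358.3°, groundspeed 206.3 kt
Leg 3: desired track 99.2°; wind correction +3.1° → command heading 102.3°, groundspeed 183.4 kt
Leg 4: desired track 342.9°; wind correction +1.4° → command heading 344.3°, groundspeed 207.8 kt

Leg 1: heading=277.9°, groundspeed=204.4 kt
Leg 2: heading=358.3°, groundspeed=206.3 kt
Leg 3: heading=102.3°, groundspeed=183.4 kt
Leg 4: heading=344.3°, groundspeed=207.8 kt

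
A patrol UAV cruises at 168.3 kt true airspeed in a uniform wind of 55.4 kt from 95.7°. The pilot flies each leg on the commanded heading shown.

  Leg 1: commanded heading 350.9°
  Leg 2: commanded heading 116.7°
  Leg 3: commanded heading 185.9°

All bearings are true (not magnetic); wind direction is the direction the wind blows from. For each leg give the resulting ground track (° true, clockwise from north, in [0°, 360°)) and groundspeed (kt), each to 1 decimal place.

Leg 1: track=334.5°, groundspeed=190.2 kt
Leg 2: track=126.4°, groundspeed=118.3 kt
Leg 3: track=204.1°, groundspeed=177.4 kt

Leg 1: heading 350.9°; drift -16.4° → track 334.5°, groundspeed 190.2 kt
Leg 2: heading 116.7°; drift +9.7° → track 126.4°, groundspeed 118.3 kt
Leg 3: heading 185.9°; drift +18.2° → track 204.1°, groundspeed 177.4 kt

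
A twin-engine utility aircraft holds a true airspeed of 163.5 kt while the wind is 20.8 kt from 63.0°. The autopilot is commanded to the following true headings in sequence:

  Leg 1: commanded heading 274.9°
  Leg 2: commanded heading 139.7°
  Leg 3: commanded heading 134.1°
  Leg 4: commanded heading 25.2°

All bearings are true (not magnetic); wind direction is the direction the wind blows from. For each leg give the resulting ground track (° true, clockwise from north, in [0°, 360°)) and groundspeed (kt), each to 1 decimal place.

Leg 1: heading 274.9°; drift -3.5° → track 271.4°, groundspeed 181.5 kt
Leg 2: heading 139.7°; drift +7.3° → track 147.0°, groundspeed 160.0 kt
Leg 3: heading 134.1°; drift +7.2° → track 141.3°, groundspeed 158.0 kt
Leg 4: heading 25.2°; drift -5.0° → track 20.2°, groundspeed 147.6 kt

Leg 1: track=271.4°, groundspeed=181.5 kt
Leg 2: track=147.0°, groundspeed=160.0 kt
Leg 3: track=141.3°, groundspeed=158.0 kt
Leg 4: track=20.2°, groundspeed=147.6 kt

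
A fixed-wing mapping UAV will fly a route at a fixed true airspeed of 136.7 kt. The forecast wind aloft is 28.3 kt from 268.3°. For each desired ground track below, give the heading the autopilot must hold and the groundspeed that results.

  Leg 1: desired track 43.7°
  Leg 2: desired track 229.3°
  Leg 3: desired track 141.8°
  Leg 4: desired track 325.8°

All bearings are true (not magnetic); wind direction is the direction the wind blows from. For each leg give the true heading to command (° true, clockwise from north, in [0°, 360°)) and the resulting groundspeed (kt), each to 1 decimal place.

Leg 1: desired track 43.7°; wind correction -8.4° → command heading 35.3°, groundspeed 155.4 kt
Leg 2: desired track 229.3°; wind correction +7.5° → command heading 236.8°, groundspeed 113.5 kt
Leg 3: desired track 141.8°; wind correction +9.6° → command heading 151.4°, groundspeed 151.6 kt
Leg 4: desired track 325.8°; wind correction -10.1° → command heading 315.7°, groundspeed 119.4 kt

Leg 1: heading=35.3°, groundspeed=155.4 kt
Leg 2: heading=236.8°, groundspeed=113.5 kt
Leg 3: heading=151.4°, groundspeed=151.6 kt
Leg 4: heading=315.7°, groundspeed=119.4 kt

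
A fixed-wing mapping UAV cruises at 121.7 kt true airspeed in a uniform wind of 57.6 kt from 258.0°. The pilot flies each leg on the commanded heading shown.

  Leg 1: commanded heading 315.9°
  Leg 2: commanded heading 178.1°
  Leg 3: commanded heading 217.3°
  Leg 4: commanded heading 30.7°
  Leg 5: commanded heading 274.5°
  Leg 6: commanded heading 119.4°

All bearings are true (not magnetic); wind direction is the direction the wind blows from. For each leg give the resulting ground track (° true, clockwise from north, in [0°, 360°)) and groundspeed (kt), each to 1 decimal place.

Leg 1: heading 315.9°; drift +28.2° → track 344.1°, groundspeed 103.3 kt
Leg 2: heading 178.1°; drift -26.9° → track 151.2°, groundspeed 125.2 kt
Leg 3: heading 217.3°; drift -25.7° → track 191.6°, groundspeed 86.6 kt
Leg 4: heading 30.7°; drift +14.8° → track 45.5°, groundspeed 166.2 kt
Leg 5: heading 274.5°; drift +13.8° → track 288.3°, groundspeed 68.5 kt
Leg 6: heading 119.4°; drift -13.0° → track 106.4°, groundspeed 169.2 kt

Leg 1: track=344.1°, groundspeed=103.3 kt
Leg 2: track=151.2°, groundspeed=125.2 kt
Leg 3: track=191.6°, groundspeed=86.6 kt
Leg 4: track=45.5°, groundspeed=166.2 kt
Leg 5: track=288.3°, groundspeed=68.5 kt
Leg 6: track=106.4°, groundspeed=169.2 kt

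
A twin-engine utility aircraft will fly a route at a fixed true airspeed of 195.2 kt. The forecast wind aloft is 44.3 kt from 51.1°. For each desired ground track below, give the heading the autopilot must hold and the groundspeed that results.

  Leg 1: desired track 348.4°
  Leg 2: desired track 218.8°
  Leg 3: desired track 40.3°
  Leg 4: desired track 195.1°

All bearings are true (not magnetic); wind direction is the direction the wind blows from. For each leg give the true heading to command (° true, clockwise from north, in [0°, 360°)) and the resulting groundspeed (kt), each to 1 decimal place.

Leg 1: heading=0.0°, groundspeed=170.9 kt
Leg 2: heading=216.0°, groundspeed=238.3 kt
Leg 3: heading=42.7°, groundspeed=151.5 kt
Leg 4: heading=187.4°, groundspeed=229.3 kt

Leg 1: desired track 348.4°; wind correction +11.6° → command heading 0.0°, groundspeed 170.9 kt
Leg 2: desired track 218.8°; wind correction -2.8° → command heading 216.0°, groundspeed 238.3 kt
Leg 3: desired track 40.3°; wind correction +2.4° → command heading 42.7°, groundspeed 151.5 kt
Leg 4: desired track 195.1°; wind correction -7.7° → command heading 187.4°, groundspeed 229.3 kt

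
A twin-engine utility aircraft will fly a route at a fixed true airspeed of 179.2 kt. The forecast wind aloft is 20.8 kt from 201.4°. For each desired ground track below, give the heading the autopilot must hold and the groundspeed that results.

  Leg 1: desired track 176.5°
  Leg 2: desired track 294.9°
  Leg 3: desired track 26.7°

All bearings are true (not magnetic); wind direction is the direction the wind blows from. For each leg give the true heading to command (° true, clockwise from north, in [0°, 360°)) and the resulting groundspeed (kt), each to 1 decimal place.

Leg 1: desired track 176.5°; wind correction +2.8° → command heading 179.3°, groundspeed 160.1 kt
Leg 2: desired track 294.9°; wind correction -6.7° → command heading 288.2°, groundspeed 179.3 kt
Leg 3: desired track 26.7°; wind correction +0.6° → command heading 27.3°, groundspeed 199.9 kt

Leg 1: heading=179.3°, groundspeed=160.1 kt
Leg 2: heading=288.2°, groundspeed=179.3 kt
Leg 3: heading=27.3°, groundspeed=199.9 kt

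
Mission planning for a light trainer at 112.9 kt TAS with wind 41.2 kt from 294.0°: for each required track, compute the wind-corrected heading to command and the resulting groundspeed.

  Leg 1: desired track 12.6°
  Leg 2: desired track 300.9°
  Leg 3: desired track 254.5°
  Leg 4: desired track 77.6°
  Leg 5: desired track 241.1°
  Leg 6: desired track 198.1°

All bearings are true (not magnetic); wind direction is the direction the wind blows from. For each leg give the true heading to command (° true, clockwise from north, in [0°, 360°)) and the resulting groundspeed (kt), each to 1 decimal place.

Leg 1: desired track 12.6°; wind correction -21.0° → command heading 351.6°, groundspeed 97.3 kt
Leg 2: desired track 300.9°; wind correction -2.5° → command heading 298.4°, groundspeed 71.9 kt
Leg 3: desired track 254.5°; wind correction +13.4° → command heading 267.9°, groundspeed 78.0 kt
Leg 4: desired track 77.6°; wind correction -12.5° → command heading 65.1°, groundspeed 143.4 kt
Leg 5: desired track 241.1°; wind correction +16.9° → command heading 258.0°, groundspeed 83.2 kt
Leg 6: desired track 198.1°; wind correction +21.3° → command heading 219.4°, groundspeed 109.4 kt

Leg 1: heading=351.6°, groundspeed=97.3 kt
Leg 2: heading=298.4°, groundspeed=71.9 kt
Leg 3: heading=267.9°, groundspeed=78.0 kt
Leg 4: heading=65.1°, groundspeed=143.4 kt
Leg 5: heading=258.0°, groundspeed=83.2 kt
Leg 6: heading=219.4°, groundspeed=109.4 kt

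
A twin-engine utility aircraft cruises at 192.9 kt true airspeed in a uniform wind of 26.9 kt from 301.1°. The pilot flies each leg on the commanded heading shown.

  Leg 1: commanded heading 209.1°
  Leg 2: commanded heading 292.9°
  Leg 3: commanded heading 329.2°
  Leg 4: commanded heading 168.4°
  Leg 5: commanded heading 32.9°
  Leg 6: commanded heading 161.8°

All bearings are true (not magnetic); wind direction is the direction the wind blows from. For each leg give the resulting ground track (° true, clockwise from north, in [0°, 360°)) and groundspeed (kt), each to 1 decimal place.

Leg 1: track=201.2°, groundspeed=195.7 kt
Leg 2: track=291.6°, groundspeed=166.3 kt
Leg 3: track=333.5°, groundspeed=169.6 kt
Leg 4: track=163.1°, groundspeed=212.1 kt
Leg 5: track=40.8°, groundspeed=195.6 kt
Leg 6: track=157.1°, groundspeed=214.0 kt

Leg 1: heading 209.1°; drift -7.9° → track 201.2°, groundspeed 195.7 kt
Leg 2: heading 292.9°; drift -1.3° → track 291.6°, groundspeed 166.3 kt
Leg 3: heading 329.2°; drift +4.3° → track 333.5°, groundspeed 169.6 kt
Leg 4: heading 168.4°; drift -5.3° → track 163.1°, groundspeed 212.1 kt
Leg 5: heading 32.9°; drift +7.9° → track 40.8°, groundspeed 195.6 kt
Leg 6: heading 161.8°; drift -4.7° → track 157.1°, groundspeed 214.0 kt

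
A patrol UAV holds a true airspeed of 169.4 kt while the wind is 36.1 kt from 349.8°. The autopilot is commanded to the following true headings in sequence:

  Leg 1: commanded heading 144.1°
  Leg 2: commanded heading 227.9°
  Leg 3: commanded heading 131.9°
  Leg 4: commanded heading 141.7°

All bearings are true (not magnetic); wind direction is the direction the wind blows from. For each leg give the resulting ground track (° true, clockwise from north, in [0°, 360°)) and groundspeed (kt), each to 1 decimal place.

Leg 1: track=148.5°, groundspeed=202.5 kt
Leg 2: track=218.7°, groundspeed=191.0 kt
Leg 3: track=138.3°, groundspeed=199.1 kt
Leg 4: track=146.5°, groundspeed=202.0 kt

Leg 1: heading 144.1°; drift +4.4° → track 148.5°, groundspeed 202.5 kt
Leg 2: heading 227.9°; drift -9.2° → track 218.7°, groundspeed 191.0 kt
Leg 3: heading 131.9°; drift +6.4° → track 138.3°, groundspeed 199.1 kt
Leg 4: heading 141.7°; drift +4.8° → track 146.5°, groundspeed 202.0 kt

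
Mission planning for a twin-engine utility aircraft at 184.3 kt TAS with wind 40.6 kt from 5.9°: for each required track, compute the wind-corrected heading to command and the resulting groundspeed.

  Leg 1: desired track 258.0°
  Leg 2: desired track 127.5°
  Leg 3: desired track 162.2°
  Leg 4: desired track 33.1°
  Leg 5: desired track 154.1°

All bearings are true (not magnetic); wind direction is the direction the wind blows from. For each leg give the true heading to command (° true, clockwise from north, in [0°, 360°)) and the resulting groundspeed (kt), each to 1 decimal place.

Leg 1: desired track 258.0°; wind correction +12.1° → command heading 270.1°, groundspeed 192.7 kt
Leg 2: desired track 127.5°; wind correction -10.8° → command heading 116.7°, groundspeed 202.3 kt
Leg 3: desired track 162.2°; wind correction -5.1° → command heading 157.1°, groundspeed 220.8 kt
Leg 4: desired track 33.1°; wind correction -5.8° → command heading 27.3°, groundspeed 147.3 kt
Leg 5: desired track 154.1°; wind correction -6.7° → command heading 147.4°, groundspeed 217.6 kt

Leg 1: heading=270.1°, groundspeed=192.7 kt
Leg 2: heading=116.7°, groundspeed=202.3 kt
Leg 3: heading=157.1°, groundspeed=220.8 kt
Leg 4: heading=27.3°, groundspeed=147.3 kt
Leg 5: heading=147.4°, groundspeed=217.6 kt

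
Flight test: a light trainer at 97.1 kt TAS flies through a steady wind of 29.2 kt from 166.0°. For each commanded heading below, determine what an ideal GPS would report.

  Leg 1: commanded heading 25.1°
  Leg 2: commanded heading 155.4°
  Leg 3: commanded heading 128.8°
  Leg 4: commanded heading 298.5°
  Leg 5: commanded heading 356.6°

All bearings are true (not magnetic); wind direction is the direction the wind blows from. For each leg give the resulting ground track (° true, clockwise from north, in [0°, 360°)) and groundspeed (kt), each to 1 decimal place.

Leg 1: heading 25.1°; drift -8.7° → track 16.4°, groundspeed 121.2 kt
Leg 2: heading 155.4°; drift -4.5° → track 150.9°, groundspeed 68.6 kt
Leg 3: heading 128.8°; drift -13.4° → track 115.4°, groundspeed 75.9 kt
Leg 4: heading 298.5°; drift +10.4° → track 308.9°, groundspeed 118.8 kt
Leg 5: heading 356.6°; drift -2.4° → track 354.2°, groundspeed 125.9 kt

Leg 1: track=16.4°, groundspeed=121.2 kt
Leg 2: track=150.9°, groundspeed=68.6 kt
Leg 3: track=115.4°, groundspeed=75.9 kt
Leg 4: track=308.9°, groundspeed=118.8 kt
Leg 5: track=354.2°, groundspeed=125.9 kt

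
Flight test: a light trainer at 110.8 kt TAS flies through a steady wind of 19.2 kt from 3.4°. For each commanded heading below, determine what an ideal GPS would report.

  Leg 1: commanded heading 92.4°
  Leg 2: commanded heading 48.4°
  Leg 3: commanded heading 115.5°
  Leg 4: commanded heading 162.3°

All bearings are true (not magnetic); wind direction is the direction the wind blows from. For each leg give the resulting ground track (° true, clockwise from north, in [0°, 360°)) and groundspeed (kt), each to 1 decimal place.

Leg 1: heading 92.4°; drift +9.9° → track 102.3°, groundspeed 112.1 kt
Leg 2: heading 48.4°; drift +7.9° → track 56.3°, groundspeed 98.2 kt
Leg 3: heading 115.5°; drift +8.6° → track 124.1°, groundspeed 119.4 kt
Leg 4: heading 162.3°; drift +3.1° → track 165.4°, groundspeed 128.9 kt

Leg 1: track=102.3°, groundspeed=112.1 kt
Leg 2: track=56.3°, groundspeed=98.2 kt
Leg 3: track=124.1°, groundspeed=119.4 kt
Leg 4: track=165.4°, groundspeed=128.9 kt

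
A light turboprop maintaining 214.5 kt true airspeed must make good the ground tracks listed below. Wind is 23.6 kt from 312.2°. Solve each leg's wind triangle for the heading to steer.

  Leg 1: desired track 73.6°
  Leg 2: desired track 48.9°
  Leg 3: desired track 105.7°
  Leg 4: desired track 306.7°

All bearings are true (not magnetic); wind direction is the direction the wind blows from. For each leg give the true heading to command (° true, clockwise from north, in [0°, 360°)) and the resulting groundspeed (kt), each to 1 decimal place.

Leg 1: heading=68.2°, groundspeed=225.8 kt
Leg 2: heading=42.6°, groundspeed=216.0 kt
Leg 3: heading=102.9°, groundspeed=235.4 kt
Leg 4: heading=307.3°, groundspeed=191.0 kt

Leg 1: desired track 73.6°; wind correction -5.4° → command heading 68.2°, groundspeed 225.8 kt
Leg 2: desired track 48.9°; wind correction -6.3° → command heading 42.6°, groundspeed 216.0 kt
Leg 3: desired track 105.7°; wind correction -2.8° → command heading 102.9°, groundspeed 235.4 kt
Leg 4: desired track 306.7°; wind correction +0.6° → command heading 307.3°, groundspeed 191.0 kt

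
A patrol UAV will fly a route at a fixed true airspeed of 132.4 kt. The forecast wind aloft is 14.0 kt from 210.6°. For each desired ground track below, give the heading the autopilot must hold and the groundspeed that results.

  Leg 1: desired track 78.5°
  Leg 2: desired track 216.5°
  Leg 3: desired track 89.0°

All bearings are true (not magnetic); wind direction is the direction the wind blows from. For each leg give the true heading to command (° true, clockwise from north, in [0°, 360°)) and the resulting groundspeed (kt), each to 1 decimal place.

Leg 1: heading=83.0°, groundspeed=141.4 kt
Leg 2: heading=215.9°, groundspeed=118.5 kt
Leg 3: heading=94.2°, groundspeed=139.2 kt

Leg 1: desired track 78.5°; wind correction +4.5° → command heading 83.0°, groundspeed 141.4 kt
Leg 2: desired track 216.5°; wind correction -0.6° → command heading 215.9°, groundspeed 118.5 kt
Leg 3: desired track 89.0°; wind correction +5.2° → command heading 94.2°, groundspeed 139.2 kt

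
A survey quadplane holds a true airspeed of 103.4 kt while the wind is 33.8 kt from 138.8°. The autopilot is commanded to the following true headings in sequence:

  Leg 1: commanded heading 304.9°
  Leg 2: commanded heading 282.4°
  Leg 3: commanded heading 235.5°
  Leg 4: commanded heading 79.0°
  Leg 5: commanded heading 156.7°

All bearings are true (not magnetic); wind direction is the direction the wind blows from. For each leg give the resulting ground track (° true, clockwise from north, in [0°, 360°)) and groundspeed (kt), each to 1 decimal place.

Leg 1: heading 304.9°; drift +3.4° → track 308.3°, groundspeed 136.5 kt
Leg 2: heading 282.4°; drift +8.7° → track 291.1°, groundspeed 132.1 kt
Leg 3: heading 235.5°; drift +17.4° → track 252.9°, groundspeed 112.5 kt
Leg 4: heading 79.0°; drift -18.7° → track 60.3°, groundspeed 91.2 kt
Leg 5: heading 156.7°; drift +8.3° → track 165.0°, groundspeed 72.0 kt

Leg 1: track=308.3°, groundspeed=136.5 kt
Leg 2: track=291.1°, groundspeed=132.1 kt
Leg 3: track=252.9°, groundspeed=112.5 kt
Leg 4: track=60.3°, groundspeed=91.2 kt
Leg 5: track=165.0°, groundspeed=72.0 kt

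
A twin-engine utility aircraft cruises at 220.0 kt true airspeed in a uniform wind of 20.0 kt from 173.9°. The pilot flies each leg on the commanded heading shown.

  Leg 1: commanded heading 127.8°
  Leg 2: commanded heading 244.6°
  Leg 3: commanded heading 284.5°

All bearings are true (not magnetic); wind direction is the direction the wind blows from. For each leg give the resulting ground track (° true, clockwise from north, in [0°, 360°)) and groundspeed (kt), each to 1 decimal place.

Leg 1: heading 127.8°; drift -4.0° → track 123.8°, groundspeed 206.6 kt
Leg 2: heading 244.6°; drift +5.1° → track 249.7°, groundspeed 214.2 kt
Leg 3: heading 284.5°; drift +4.7° → track 289.2°, groundspeed 227.8 kt

Leg 1: track=123.8°, groundspeed=206.6 kt
Leg 2: track=249.7°, groundspeed=214.2 kt
Leg 3: track=289.2°, groundspeed=227.8 kt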